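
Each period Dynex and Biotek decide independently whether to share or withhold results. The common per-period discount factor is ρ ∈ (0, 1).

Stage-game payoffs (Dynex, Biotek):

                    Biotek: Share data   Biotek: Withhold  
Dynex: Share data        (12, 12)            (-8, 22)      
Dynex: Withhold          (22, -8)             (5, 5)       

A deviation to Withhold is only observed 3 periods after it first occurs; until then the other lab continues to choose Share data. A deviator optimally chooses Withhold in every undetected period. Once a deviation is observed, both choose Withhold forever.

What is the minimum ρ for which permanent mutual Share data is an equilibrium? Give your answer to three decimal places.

Deviating for the 3 undetected periods gains 22−12 = 10 per period over cooperation, then loses 12−5 = 7 per period forever once punishment starts.
Gain: 10(1 + ρ + … + ρ^2); loss: 7·ρ^3/(1−ρ).
No profitable deviation ⇔ 10(1−ρ^3) ≤ 7·ρ^3, i.e. ρ^3 ≥ 10/(10+7) = 10/17.
Hence ρ ≥ (10/17)^(1/3) ≈ 0.838.

0.838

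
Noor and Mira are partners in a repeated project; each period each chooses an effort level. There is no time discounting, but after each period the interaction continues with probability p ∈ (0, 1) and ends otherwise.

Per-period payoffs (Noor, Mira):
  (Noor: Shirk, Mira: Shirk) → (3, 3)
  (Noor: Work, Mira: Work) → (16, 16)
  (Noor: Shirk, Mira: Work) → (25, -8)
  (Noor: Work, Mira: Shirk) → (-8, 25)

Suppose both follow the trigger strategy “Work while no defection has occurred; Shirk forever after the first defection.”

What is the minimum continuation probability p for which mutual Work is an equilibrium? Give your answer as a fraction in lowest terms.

With no time discounting, the continuation probability p plays the role of the discount factor.
Grim-trigger IC: 16/(1−p) ≥ 25 + 3p/(1−p) ⇒ p ≥ (25−16)/(25−3) = 9/22.

9/22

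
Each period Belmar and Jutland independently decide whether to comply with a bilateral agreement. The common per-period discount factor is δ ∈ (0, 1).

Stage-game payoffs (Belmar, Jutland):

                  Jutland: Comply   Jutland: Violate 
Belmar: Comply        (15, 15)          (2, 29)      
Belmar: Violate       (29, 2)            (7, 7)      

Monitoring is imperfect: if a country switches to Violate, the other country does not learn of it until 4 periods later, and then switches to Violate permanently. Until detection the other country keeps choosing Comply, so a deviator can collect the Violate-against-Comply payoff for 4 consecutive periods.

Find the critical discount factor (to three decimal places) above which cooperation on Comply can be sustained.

The best deviation is to choose Violate for all 4 undetected periods, earning 29 each, then 7 forever once detected.
Deviation value: 29(1−δ^4)/(1−δ) + 7δ^4/(1−δ); cooperation value: 15/(1−δ).
IC: 15 ≥ 29(1−δ^4) + 7δ^4 = 29 − 22δ^4.
So δ^4 ≥ 14/22 = 7/11, giving δ ≥ (7/11)^(1/4) ≈ 0.893.

0.893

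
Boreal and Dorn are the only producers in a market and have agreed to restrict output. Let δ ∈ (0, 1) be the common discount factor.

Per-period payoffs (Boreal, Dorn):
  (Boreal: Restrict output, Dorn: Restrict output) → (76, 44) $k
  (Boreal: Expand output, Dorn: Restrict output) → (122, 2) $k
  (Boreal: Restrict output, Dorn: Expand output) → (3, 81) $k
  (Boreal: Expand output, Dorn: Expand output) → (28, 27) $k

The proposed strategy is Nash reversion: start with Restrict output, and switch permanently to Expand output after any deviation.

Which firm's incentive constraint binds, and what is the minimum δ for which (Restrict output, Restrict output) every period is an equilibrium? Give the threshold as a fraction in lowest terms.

Boreal's threshold: (122−76)/(122−28) = 23/47.
Dorn's threshold: (81−44)/(81−27) = 37/54.
23/47 < 37/54, so Dorn binds and δ* = 37/54.

Dorn; δ ≥ 37/54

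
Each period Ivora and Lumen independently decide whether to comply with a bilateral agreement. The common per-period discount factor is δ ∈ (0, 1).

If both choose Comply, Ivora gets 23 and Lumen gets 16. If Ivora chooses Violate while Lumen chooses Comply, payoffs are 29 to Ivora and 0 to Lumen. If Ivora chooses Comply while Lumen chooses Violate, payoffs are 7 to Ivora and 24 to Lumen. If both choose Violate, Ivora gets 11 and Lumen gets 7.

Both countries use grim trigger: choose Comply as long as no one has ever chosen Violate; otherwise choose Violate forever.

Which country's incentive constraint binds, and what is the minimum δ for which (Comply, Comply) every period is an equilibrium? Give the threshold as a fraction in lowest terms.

Ivora's threshold: (29−23)/(29−11) = 1/3.
Lumen's threshold: (24−16)/(24−7) = 8/17.
1/3 < 8/17, so Lumen binds and δ* = 8/17.

Lumen; δ ≥ 8/17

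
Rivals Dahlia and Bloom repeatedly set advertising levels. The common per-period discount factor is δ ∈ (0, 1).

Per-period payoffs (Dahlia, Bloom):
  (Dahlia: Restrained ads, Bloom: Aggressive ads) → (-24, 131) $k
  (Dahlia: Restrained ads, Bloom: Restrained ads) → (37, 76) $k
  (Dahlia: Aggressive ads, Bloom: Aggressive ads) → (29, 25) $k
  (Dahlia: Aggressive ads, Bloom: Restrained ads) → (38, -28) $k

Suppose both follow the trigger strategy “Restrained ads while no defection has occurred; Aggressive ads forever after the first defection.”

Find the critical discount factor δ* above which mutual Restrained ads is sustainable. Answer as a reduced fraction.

55/106

For Dahlia: deviation gain 38−37 = 1, per-period punishment loss 37−29 = 8. IC gives δ ≥ 1/9.
For Bloom: gain 55, loss 51 per period, so δ ≥ 55/106.
The tighter constraint is Bloom's, so cooperation needs δ ≥ 55/106.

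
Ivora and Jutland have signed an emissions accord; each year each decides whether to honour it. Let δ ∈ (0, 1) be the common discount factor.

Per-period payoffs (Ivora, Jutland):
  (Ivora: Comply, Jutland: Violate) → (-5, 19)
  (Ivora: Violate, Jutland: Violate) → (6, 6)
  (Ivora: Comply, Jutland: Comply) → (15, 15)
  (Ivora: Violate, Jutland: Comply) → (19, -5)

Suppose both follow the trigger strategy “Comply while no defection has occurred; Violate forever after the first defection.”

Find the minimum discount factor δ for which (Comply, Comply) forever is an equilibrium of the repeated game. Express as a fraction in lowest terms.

Under grim trigger the critical discount factor is (T−C)/(T−P) with T = 19, C = 15, P = 6.
δ* = (19−15)/(19−6) = 4/13.

4/13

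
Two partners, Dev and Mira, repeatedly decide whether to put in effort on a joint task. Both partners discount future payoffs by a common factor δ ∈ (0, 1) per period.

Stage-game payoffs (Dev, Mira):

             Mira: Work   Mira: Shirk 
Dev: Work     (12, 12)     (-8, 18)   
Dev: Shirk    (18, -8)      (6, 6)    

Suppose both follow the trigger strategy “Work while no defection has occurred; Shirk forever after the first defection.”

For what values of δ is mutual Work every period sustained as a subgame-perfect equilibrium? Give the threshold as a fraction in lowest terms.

Under grim trigger the critical discount factor is (T−C)/(T−P) with T = 18, C = 12, P = 6.
δ* = (18−12)/(18−6) = 6/12 = 1/2.

1/2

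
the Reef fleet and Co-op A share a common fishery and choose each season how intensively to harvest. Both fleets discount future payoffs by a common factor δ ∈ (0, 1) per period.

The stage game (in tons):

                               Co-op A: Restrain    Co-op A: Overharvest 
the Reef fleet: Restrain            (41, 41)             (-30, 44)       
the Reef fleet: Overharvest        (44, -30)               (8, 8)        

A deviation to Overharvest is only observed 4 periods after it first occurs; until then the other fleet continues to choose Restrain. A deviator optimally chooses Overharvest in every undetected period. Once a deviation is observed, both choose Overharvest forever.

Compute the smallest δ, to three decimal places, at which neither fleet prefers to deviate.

The best deviation is to choose Overharvest for all 4 undetected periods, earning 44 each, then 8 forever once detected.
Deviation value: 44(1−δ^4)/(1−δ) + 8δ^4/(1−δ); cooperation value: 41/(1−δ).
IC: 41 ≥ 44(1−δ^4) + 8δ^4 = 44 − 36δ^4.
So δ^4 ≥ 3/36 = 1/12, giving δ ≥ (1/12)^(1/4) ≈ 0.537.

0.537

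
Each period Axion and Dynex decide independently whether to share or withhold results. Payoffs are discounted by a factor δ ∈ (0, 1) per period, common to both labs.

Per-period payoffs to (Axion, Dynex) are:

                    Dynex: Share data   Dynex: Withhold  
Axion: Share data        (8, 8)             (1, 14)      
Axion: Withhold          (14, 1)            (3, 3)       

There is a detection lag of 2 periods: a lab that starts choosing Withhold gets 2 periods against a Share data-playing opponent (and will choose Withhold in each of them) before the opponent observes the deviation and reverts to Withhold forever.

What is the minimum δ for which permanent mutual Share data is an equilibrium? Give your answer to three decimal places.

A deviator earns 14 for 2 periods, then 3 forever; cooperating earns 8 forever. Multiplying the IC by (1−δ):
8 ≥ 14(1−δ^2) + 3δ^2, so 11·δ^2 ≥ 6 and δ^2 ≥ 6/11.
δ ≥ (6/11)^(1/2) ≈ 0.739.

0.739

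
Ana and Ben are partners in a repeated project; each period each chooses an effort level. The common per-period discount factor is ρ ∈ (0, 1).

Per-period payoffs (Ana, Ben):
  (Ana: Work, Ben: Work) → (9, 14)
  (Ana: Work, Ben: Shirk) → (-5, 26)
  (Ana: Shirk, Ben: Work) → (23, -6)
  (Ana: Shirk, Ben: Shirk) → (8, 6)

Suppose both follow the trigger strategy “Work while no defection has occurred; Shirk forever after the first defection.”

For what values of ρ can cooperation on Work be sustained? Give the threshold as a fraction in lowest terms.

For Ana: deviation gain 23−9 = 14, per-period punishment loss 9−8 = 1. IC gives ρ ≥ 14/15.
For Ben: gain 12, loss 8 per period, so ρ ≥ 12/20 = 3/5.
The tighter constraint is Ana's, so cooperation needs ρ ≥ 14/15.

14/15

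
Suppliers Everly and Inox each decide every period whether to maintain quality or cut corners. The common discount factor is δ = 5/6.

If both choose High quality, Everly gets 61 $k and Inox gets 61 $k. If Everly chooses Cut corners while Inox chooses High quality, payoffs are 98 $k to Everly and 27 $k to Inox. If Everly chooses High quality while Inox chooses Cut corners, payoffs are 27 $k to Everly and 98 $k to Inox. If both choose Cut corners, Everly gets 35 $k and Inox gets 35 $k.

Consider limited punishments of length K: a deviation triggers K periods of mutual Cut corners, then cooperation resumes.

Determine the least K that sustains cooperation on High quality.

IC: δ(1−δ^K)/(1−δ) ≥ (98−61)/(61−35) = 37/26.
With δ = 5/6: need 1 − δ^K ≥ 37/26·(1−5/6)/(5/6), i.e. δ^K ≤ 0.7154.
Since (5/6)^1 = 0.8333 and (5/6)^2 = 0.6944, the smallest such K is 2.

2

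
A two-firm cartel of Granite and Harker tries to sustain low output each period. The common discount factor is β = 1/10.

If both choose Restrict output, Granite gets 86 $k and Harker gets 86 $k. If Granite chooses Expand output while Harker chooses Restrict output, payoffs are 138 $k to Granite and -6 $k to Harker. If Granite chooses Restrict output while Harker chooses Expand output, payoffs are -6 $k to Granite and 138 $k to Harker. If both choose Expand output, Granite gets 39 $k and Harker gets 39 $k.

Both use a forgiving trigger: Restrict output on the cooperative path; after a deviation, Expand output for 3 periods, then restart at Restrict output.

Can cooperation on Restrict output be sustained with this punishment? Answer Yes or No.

IC: β+…+β^3 ≥ (138−86)/(86−39) = 52/47.
At β = 1/10: partial sum = 0.1110 < 1.1064. Cooperation not sustainable.

No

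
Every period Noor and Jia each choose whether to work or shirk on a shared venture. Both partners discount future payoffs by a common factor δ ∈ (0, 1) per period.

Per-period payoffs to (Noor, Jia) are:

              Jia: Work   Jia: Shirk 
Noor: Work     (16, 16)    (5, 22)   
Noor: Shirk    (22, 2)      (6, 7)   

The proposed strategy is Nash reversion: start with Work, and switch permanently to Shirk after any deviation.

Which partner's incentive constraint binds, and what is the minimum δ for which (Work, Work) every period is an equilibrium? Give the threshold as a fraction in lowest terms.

Jia; δ ≥ 2/5

Noor's threshold: (22−16)/(22−6) = 3/8.
Jia's threshold: (22−16)/(22−7) = 2/5.
3/8 < 2/5, so Jia binds and δ* = 2/5.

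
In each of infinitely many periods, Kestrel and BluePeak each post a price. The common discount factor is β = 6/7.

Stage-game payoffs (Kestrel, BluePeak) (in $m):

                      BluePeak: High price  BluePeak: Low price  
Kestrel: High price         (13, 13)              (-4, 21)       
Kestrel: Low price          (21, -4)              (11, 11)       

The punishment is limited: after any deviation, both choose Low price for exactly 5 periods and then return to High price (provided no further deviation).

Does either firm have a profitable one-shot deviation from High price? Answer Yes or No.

Yes

A one-shot deviation gives 21 now, then 11 for 5 periods, then back to 13.
Gain from deviating: (21−13) today; loss: (13−11) in each of the next 5 periods.
No-deviation condition: (13−11)(β+…+β^5) ≥ 21−13, i.e. β+…+β^5 ≥ 4.
At β = 6/7: β+…+β^5 = 3.2240 < 4.0000.
So cooperation is not sustainable.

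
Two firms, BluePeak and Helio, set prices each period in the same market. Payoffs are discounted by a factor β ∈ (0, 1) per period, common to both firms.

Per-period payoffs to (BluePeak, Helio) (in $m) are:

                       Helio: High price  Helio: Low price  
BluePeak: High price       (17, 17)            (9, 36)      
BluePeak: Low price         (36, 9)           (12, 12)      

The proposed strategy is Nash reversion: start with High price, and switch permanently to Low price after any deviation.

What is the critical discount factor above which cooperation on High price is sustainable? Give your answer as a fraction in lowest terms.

One-period gain from deviating is 36 − 17 = 19. The loss is 17 − 12 = 5 in every subsequent period, with present value 5·β/(1−β).
Deviation is unprofitable when 5·β/(1−β) ≥ 19, i.e. β/(1−β) ≥ 19/5.
Equivalently β ≥ 19/(19+5) = 19/24.

19/24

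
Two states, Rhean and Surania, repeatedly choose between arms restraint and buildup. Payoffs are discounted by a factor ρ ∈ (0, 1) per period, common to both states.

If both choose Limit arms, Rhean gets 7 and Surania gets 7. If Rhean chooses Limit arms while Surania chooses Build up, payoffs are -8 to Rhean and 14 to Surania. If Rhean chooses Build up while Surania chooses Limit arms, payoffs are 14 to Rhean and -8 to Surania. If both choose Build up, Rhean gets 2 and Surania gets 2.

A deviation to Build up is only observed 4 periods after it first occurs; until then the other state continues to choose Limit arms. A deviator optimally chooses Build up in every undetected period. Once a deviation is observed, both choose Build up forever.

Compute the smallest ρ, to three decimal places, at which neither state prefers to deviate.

0.874

A deviator earns 14 for 4 periods, then 2 forever; cooperating earns 7 forever. Multiplying the IC by (1−ρ):
7 ≥ 14(1−ρ^4) + 2ρ^4, so 12·ρ^4 ≥ 7 and ρ^4 ≥ 7/12.
ρ ≥ (7/12)^(1/4) ≈ 0.874.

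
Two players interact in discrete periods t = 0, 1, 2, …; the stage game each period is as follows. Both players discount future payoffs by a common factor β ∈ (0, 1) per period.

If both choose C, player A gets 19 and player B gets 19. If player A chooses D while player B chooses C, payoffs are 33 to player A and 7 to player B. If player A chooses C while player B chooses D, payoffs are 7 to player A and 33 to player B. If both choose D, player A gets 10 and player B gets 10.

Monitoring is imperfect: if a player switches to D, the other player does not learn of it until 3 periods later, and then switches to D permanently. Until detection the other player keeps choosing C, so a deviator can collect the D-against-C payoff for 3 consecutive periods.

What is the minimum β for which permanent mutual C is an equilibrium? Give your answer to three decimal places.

A deviator earns 33 for 3 periods, then 10 forever; cooperating earns 19 forever. Multiplying the IC by (1−β):
19 ≥ 33(1−β^3) + 10β^3, so 23·β^3 ≥ 14 and β^3 ≥ 14/23.
β ≥ (14/23)^(1/3) ≈ 0.847.

0.847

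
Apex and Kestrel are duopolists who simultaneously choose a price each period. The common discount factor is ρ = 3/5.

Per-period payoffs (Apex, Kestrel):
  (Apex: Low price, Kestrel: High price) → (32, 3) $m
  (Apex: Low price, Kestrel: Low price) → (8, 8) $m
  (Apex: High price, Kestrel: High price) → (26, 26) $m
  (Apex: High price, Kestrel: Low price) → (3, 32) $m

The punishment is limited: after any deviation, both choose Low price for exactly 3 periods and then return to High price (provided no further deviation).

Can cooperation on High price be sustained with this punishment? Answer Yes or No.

IC: ρ+…+ρ^3 ≥ (32−26)/(26−8) = 1/3.
At ρ = 3/5: partial sum = 1.1760 ≥ 0.3333. Cooperation sustainable.

Yes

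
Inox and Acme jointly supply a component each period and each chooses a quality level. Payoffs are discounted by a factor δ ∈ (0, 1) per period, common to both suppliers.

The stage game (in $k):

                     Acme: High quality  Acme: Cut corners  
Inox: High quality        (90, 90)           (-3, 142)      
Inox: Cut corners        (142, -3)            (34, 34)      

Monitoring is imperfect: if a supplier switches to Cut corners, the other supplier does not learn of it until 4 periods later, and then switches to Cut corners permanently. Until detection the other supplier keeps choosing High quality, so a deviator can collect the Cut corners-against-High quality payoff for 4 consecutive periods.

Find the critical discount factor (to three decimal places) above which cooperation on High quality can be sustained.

The best deviation is to choose Cut corners for all 4 undetected periods, earning 142 each, then 34 forever once detected.
Deviation value: 142(1−δ^4)/(1−δ) + 34δ^4/(1−δ); cooperation value: 90/(1−δ).
IC: 90 ≥ 142(1−δ^4) + 34δ^4 = 142 − 108δ^4.
So δ^4 ≥ 52/108 = 13/27, giving δ ≥ (13/27)^(1/4) ≈ 0.833.

0.833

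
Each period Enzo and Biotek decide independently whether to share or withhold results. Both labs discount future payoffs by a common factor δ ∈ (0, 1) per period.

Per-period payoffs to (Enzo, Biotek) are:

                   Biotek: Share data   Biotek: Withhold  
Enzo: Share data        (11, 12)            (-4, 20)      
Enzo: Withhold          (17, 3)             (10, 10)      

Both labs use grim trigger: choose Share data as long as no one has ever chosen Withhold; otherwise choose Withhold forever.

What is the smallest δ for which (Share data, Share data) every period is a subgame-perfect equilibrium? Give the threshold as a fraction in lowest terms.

6/7

Enzo's threshold: (17−11)/(17−10) = 6/7.
Biotek's threshold: (20−12)/(20−10) = 4/5.
6/7 > 4/5, so Enzo binds and δ* = 6/7.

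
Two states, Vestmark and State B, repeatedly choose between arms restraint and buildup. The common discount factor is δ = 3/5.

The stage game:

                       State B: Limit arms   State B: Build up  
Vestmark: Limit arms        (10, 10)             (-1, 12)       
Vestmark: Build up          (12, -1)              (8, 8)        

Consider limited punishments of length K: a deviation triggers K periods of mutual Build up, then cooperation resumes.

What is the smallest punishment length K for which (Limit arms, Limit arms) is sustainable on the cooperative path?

3

IC: δ(1−δ^K)/(1−δ) ≥ (12−10)/(10−8) = 1.
With δ = 3/5: need 1 − δ^K ≥ 1·(1−3/5)/(3/5), i.e. δ^K ≤ 0.3333.
Since (3/5)^2 = 0.3600 and (3/5)^3 = 0.2160, the smallest such K is 3.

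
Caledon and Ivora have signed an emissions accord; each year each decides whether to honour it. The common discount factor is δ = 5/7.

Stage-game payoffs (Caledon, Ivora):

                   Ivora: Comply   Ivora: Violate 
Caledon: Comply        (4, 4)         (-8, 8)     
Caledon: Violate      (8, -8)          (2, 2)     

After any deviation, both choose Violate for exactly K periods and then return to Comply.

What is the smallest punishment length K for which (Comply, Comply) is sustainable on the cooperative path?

Need Σ_{k=1}^{K} δ^k ≥ (8−4)/(4−2) = 2.0000 at δ = 5/7.
At K = 4 the sum is 1.8492 < 2.0000; at K = 5 it is 2.0352 ≥ 2.0000.
So the minimum punishment length is K = 5.

5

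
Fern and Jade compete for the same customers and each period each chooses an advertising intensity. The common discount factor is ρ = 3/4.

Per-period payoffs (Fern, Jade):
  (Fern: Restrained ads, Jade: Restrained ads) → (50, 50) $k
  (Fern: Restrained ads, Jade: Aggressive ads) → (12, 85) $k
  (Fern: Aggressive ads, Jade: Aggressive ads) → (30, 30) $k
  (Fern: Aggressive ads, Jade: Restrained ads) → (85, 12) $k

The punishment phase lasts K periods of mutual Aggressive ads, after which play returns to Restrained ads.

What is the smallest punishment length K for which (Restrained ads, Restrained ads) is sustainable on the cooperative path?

4

Need Σ_{k=1}^{K} ρ^k ≥ (85−50)/(50−30) = 1.7500 at ρ = 3/4.
At K = 3 the sum is 1.7344 < 1.7500; at K = 4 it is 2.0508 ≥ 1.7500.
So the minimum punishment length is K = 4.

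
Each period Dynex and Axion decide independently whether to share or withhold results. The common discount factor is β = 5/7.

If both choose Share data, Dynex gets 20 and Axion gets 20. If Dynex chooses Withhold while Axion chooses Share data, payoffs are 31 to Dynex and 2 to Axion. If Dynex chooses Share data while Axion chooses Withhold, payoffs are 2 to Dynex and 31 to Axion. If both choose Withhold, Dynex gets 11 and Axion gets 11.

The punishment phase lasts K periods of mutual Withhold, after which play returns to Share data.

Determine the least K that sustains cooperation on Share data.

2

No profitable deviation requires (20−11)(β+…+β^K) ≥ 31−20, i.e. β+…+β^K ≥ 11/9 ≈ 1.2222.
With β = 5/7, the partial sums are K=1: 0.7143, K=2: 1.2245.
K = 2 is the first length at which the sum reaches 1.2222.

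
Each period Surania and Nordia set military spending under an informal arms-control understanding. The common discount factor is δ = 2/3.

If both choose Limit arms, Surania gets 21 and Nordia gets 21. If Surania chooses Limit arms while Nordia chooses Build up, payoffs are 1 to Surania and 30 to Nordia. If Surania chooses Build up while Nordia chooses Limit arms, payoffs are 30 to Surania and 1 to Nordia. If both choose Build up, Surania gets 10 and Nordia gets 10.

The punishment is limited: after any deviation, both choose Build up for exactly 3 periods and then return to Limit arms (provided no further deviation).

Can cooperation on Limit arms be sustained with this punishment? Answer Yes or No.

Yes

IC: δ+…+δ^3 ≥ (30−21)/(21−10) = 9/11.
At δ = 2/3: partial sum = 1.4074 ≥ 0.8182. Cooperation sustainable.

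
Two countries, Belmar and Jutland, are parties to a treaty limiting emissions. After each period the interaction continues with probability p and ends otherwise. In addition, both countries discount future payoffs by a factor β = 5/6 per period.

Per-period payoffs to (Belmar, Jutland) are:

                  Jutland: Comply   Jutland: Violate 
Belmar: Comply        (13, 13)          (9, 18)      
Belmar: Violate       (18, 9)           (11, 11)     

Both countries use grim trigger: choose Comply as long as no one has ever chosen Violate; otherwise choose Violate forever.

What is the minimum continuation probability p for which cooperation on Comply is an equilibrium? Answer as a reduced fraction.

6/7

With continuation probability p and discount β, the effective per-period discount factor is βp.
Grim-trigger IC: βp ≥ (18−13)/(18−11) = 5/7.
So p ≥ (5/7)/(5/6) = 6/7.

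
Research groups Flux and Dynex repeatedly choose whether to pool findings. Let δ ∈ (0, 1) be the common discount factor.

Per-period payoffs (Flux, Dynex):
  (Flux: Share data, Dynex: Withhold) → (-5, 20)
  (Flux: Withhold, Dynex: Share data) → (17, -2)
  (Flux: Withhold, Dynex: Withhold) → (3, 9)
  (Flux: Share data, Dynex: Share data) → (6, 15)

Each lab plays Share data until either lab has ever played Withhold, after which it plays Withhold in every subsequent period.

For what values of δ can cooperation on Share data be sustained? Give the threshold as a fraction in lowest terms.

For Flux: deviation gain 17−6 = 11, per-period punishment loss 6−3 = 3. IC gives δ ≥ 11/14.
For Dynex: gain 5, loss 6 per period, so δ ≥ 5/11.
The tighter constraint is Flux's, so cooperation needs δ ≥ 11/14.

11/14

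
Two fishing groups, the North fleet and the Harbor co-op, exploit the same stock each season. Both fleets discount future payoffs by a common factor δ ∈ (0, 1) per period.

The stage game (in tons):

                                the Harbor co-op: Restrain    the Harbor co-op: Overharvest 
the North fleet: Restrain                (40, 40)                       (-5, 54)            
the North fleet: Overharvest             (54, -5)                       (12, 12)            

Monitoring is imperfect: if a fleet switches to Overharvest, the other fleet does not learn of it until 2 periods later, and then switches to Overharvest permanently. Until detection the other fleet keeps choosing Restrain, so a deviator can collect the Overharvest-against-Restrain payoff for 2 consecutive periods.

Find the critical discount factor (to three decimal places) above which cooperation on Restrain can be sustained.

0.577

A deviator earns 54 for 2 periods, then 12 forever; cooperating earns 40 forever. Multiplying the IC by (1−δ):
40 ≥ 54(1−δ^2) + 12δ^2, so 42·δ^2 ≥ 14 and δ^2 ≥ 1/3.
δ ≥ (1/3)^(1/2) ≈ 0.577.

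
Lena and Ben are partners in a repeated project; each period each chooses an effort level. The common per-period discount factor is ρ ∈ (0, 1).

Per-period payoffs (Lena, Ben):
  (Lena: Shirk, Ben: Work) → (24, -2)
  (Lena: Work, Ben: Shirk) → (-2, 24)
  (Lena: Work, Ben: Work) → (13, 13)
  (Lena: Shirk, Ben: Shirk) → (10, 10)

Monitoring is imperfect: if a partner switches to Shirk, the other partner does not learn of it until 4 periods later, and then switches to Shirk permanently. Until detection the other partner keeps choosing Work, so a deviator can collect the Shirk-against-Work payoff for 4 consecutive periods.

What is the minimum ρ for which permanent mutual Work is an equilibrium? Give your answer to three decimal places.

A deviator earns 24 for 4 periods, then 10 forever; cooperating earns 13 forever. Multiplying the IC by (1−ρ):
13 ≥ 24(1−ρ^4) + 10ρ^4, so 14·ρ^4 ≥ 11 and ρ^4 ≥ 11/14.
ρ ≥ (11/14)^(1/4) ≈ 0.941.

0.941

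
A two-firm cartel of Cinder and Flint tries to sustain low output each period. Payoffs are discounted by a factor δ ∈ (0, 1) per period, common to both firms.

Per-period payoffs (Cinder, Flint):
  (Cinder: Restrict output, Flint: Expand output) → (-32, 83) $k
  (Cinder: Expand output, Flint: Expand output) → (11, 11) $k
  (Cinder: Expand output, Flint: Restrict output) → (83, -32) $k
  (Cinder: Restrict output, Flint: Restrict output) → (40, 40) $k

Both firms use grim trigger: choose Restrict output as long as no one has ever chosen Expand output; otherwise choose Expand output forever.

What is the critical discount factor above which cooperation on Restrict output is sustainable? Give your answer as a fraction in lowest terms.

40/(1−δ) ≥ 83 + 11δ/(1−δ)
40 ≥ 83 − 72δ
δ ≥ 43/72.

43/72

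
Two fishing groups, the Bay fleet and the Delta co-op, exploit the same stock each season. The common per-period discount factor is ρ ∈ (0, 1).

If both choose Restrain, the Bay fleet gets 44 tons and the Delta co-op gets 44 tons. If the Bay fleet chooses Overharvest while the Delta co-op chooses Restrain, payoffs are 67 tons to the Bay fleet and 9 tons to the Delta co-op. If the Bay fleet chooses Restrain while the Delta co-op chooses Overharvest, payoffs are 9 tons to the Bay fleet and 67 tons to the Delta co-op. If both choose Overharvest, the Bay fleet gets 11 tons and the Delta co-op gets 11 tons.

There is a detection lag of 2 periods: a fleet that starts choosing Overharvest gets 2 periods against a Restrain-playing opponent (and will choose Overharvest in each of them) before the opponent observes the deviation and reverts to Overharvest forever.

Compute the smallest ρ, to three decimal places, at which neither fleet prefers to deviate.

A deviator earns 67 for 2 periods, then 11 forever; cooperating earns 44 forever. Multiplying the IC by (1−ρ):
44 ≥ 67(1−ρ^2) + 11ρ^2, so 56·ρ^2 ≥ 23 and ρ^2 ≥ 23/56.
ρ ≥ (23/56)^(1/2) ≈ 0.641.

0.641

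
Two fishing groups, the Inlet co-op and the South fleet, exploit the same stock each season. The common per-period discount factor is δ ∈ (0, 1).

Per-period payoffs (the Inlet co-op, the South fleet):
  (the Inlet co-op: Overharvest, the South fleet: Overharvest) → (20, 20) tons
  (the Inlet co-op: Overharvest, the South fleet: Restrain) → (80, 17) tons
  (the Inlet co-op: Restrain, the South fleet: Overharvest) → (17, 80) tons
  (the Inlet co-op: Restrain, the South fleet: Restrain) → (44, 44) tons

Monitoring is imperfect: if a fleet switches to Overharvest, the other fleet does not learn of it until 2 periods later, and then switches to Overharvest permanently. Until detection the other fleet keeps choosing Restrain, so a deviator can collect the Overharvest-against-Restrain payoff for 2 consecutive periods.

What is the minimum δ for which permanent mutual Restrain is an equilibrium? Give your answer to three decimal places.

Deviating for the 2 undetected periods gains 80−44 = 36 per period over cooperation, then loses 44−20 = 24 per period forever once punishment starts.
Gain: 36(1 + δ + … + δ^1); loss: 24·δ^2/(1−δ).
No profitable deviation ⇔ 36(1−δ^2) ≤ 24·δ^2, i.e. δ^2 ≥ 36/(36+24) = 3/5.
Hence δ ≥ (3/5)^(1/2) ≈ 0.775.

0.775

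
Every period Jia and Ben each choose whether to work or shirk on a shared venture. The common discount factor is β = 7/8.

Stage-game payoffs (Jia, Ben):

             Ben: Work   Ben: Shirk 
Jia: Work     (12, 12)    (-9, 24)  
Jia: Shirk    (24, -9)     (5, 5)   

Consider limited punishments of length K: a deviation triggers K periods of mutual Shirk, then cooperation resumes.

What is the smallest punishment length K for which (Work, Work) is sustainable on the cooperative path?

Need Σ_{k=1}^{K} β^k ≥ (24−12)/(12−5) = 1.7143 at β = 7/8.
At K = 2 the sum is 1.6406 < 1.7143; at K = 3 it is 2.3105 ≥ 1.7143.
So the minimum punishment length is K = 3.

3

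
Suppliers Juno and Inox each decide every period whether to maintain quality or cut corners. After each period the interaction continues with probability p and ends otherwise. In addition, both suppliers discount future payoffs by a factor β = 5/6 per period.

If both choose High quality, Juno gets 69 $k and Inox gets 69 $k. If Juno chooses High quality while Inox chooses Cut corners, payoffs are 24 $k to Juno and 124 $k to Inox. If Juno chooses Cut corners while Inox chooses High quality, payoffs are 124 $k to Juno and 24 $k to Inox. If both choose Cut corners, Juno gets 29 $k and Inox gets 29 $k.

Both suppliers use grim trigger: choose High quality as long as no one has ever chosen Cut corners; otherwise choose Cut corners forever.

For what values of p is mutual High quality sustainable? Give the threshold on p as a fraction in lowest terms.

Expected continuation weight on next period's payoff is β·p = 5/6·p, which plays the role of the discount factor.
Cooperation requires 5/6·p ≥ (124−69)/(124−29) = 11/19, hence p ≥ 66/95.

66/95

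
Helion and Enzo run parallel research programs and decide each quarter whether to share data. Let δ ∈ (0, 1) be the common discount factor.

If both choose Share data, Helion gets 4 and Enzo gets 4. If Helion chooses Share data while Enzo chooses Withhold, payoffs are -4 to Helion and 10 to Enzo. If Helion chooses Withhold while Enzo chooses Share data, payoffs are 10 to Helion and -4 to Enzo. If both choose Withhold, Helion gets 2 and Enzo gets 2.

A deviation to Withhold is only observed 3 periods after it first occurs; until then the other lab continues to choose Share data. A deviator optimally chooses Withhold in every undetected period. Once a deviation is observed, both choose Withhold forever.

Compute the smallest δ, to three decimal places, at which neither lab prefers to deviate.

A deviator earns 10 for 3 periods, then 2 forever; cooperating earns 4 forever. Multiplying the IC by (1−δ):
4 ≥ 10(1−δ^3) + 2δ^3, so 8·δ^3 ≥ 6 and δ^3 ≥ 3/4.
δ ≥ (3/4)^(1/3) ≈ 0.909.

0.909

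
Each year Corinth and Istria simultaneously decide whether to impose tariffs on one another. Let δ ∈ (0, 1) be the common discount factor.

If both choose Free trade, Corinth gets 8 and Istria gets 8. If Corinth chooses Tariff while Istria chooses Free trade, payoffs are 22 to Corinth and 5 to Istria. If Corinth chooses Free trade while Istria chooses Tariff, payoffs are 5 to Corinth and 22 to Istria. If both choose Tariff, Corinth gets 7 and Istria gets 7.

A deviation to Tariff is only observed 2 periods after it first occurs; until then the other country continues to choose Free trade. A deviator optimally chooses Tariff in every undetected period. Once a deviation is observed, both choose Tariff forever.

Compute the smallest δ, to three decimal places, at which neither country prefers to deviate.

The best deviation is to choose Tariff for all 2 undetected periods, earning 22 each, then 7 forever once detected.
Deviation value: 22(1−δ^2)/(1−δ) + 7δ^2/(1−δ); cooperation value: 8/(1−δ).
IC: 8 ≥ 22(1−δ^2) + 7δ^2 = 22 − 15δ^2.
So δ^2 ≥ 14/15, giving δ ≥ (14/15)^(1/2) ≈ 0.966.

0.966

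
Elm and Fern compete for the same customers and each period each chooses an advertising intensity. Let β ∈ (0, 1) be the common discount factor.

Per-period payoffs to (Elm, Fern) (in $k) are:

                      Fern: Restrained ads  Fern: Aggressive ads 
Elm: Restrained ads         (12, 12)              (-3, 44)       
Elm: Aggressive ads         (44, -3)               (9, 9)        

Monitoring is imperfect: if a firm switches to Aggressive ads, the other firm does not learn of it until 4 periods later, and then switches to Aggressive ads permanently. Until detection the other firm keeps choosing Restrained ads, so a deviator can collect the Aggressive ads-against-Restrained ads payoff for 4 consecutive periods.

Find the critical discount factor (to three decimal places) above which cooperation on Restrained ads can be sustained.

A deviator earns 44 for 4 periods, then 9 forever; cooperating earns 12 forever. Multiplying the IC by (1−β):
12 ≥ 44(1−β^4) + 9β^4, so 35·β^4 ≥ 32 and β^4 ≥ 32/35.
β ≥ (32/35)^(1/4) ≈ 0.978.

0.978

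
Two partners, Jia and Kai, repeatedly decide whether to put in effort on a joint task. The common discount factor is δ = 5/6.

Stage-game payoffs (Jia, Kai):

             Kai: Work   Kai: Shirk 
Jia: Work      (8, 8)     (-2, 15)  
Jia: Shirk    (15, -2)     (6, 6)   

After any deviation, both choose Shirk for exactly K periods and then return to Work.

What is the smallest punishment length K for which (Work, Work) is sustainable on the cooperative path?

7

IC: δ(1−δ^K)/(1−δ) ≥ (15−8)/(8−6) = 7/2.
With δ = 5/6: need 1 − δ^K ≥ 7/2·(1−5/6)/(5/6), i.e. δ^K ≤ 0.3000.
Since (5/6)^6 = 0.3349 and (5/6)^7 = 0.2791, the smallest such K is 7.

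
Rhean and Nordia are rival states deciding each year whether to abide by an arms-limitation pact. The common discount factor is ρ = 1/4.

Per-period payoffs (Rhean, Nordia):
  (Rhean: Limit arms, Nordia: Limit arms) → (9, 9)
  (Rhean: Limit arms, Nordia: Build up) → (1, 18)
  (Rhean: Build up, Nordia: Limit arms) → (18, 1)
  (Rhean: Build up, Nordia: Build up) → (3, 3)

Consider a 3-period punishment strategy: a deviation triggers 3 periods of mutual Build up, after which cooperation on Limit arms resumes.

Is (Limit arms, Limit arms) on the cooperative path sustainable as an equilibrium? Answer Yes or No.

Comparing payoff streams over the 4 periods until play realigns: cooperate → 9(1+ρ+…+ρ^3); deviate → 18 + 3(ρ+…+ρ^3).
Cooperation is sustained iff (9−3)(ρ+…+ρ^3) ≥ 18−9.
ρ+…+ρ^3 = 1/4·(1−(1/4)^3)/(1−1/4) = 0.3281, and (18−9)/(9−3) = 1.5000.
0.3281 < 1.5000, so cooperation is not sustainable.

No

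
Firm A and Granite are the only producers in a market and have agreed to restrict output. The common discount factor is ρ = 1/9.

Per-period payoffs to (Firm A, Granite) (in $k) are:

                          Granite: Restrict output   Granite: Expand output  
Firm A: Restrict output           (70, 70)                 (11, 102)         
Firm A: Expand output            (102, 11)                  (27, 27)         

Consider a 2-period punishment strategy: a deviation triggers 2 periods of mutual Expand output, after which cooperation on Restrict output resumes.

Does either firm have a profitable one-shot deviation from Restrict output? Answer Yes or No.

Comparing payoff streams over the 3 periods until play realigns: cooperate → 70(1+ρ+…+ρ^2); deviate → 102 + 27(ρ+…+ρ^2).
Cooperation is sustained iff (70−27)(ρ+…+ρ^2) ≥ 102−70.
ρ+…+ρ^2 = 1/9·(1−(1/9)^2)/(1−1/9) = 0.1235, and (102−70)/(70−27) = 0.7442.
0.1235 < 0.7442, so cooperation is not sustainable.

Yes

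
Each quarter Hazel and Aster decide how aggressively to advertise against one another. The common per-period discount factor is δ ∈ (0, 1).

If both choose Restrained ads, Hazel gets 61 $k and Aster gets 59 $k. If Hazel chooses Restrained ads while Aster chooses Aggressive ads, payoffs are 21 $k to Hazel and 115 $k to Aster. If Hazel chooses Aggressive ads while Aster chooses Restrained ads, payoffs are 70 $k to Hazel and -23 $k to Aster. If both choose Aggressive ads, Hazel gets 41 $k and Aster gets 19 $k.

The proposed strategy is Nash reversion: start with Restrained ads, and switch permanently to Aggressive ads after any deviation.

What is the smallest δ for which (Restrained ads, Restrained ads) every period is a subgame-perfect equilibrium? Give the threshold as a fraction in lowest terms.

Hazel: cooperation gives 61 each period; deviation gives 70 once then 41 forever.
  61/(1−δ) ≥ 70 + 41δ/(1−δ) ⇒ δ ≥ 9/29.
Aster: cooperation gives 59 each period; deviation gives 115 once then 19 forever.
  δ ≥ 56/96 = 7/12.
Both must hold, so the binding constraint is Aster's: δ ≥ 7/12.

7/12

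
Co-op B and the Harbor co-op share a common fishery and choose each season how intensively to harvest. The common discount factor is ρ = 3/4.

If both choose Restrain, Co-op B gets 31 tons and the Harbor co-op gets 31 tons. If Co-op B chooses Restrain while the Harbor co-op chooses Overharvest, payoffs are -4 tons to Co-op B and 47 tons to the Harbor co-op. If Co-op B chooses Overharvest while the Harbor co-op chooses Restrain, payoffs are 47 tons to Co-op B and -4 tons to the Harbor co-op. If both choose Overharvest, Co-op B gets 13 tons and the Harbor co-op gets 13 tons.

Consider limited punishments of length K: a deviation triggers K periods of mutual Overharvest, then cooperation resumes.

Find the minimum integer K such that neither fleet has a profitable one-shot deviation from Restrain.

No profitable deviation requires (31−13)(ρ+…+ρ^K) ≥ 47−31, i.e. ρ+…+ρ^K ≥ 8/9 ≈ 0.8889.
With ρ = 3/4, the partial sums are K=1: 0.7500, K=2: 1.3125.
K = 2 is the first length at which the sum reaches 0.8889.

2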